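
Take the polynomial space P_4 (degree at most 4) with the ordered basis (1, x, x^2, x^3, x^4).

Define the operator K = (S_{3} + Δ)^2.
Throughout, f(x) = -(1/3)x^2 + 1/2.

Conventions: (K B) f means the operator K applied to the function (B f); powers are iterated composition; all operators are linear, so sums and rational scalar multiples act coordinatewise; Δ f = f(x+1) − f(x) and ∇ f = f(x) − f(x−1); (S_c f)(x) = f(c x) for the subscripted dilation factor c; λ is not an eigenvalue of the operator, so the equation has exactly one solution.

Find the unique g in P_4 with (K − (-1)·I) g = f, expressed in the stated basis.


g(x) = -(1/246)x^2 + (2/205)x + 209/820

write g with unknown coordinates in the stated basis and equate coefficients in (K − (-1)·I) g = f
solving from the highest basis element down gives g = -(1/246)x^2 + (2/205)x + 209/820
check: K g = -(27/82)x^2 - (2/205)x + 201/820
so K g − (-1)·g = -(1/3)x^2 + 1/2 = f ✓


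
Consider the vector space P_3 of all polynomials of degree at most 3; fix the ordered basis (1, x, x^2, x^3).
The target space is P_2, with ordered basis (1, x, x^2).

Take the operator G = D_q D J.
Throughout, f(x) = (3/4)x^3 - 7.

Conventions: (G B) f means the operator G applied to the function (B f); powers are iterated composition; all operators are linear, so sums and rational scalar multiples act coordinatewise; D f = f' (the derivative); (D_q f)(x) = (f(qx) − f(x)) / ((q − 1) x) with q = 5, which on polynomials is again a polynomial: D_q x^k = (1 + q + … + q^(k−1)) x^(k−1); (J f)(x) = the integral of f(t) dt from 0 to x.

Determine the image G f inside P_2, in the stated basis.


J f = (3/16)x^4 - 7x
D J f = (3/4)x^3 - 7
D_q D J f = (93/4)x^2

the image equals g(x) = (93/4)x^2


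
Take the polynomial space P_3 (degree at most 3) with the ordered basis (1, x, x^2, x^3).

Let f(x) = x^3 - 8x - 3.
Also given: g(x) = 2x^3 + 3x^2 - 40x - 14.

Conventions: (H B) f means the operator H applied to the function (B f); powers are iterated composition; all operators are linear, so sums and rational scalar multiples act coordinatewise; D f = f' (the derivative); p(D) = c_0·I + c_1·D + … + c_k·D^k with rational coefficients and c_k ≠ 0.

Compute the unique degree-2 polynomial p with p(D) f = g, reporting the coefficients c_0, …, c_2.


c_0 = 2, c_1 = 1, c_2 = -4

D^0 f = x^3 - 8x - 3
D^1 f = 3x^2 - 8
D^2 f = 6x
matching coefficients of g against c_0 f + c_1 Df + … from the top degree down determines the c_i
solution: c_0 = 2, c_1 = 1, c_2 = -4


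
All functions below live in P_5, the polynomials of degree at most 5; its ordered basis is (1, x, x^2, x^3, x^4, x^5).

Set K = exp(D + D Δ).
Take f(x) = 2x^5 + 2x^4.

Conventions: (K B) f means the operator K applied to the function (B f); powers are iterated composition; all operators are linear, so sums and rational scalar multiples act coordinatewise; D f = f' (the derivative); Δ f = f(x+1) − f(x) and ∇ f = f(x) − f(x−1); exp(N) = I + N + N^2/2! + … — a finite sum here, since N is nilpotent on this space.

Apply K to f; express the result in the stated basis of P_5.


order-1 term: 10x^4 + 48x^3 + 84x^2 + 64x + 18
order-2 term: 20x^3 + 132x^2 + 288x + 208
order-3 term: 20x^2 + 128x + 204
order-4 term: 10x + 42
order-5 term: 2
the series for exp(D + D Δ) f terminates at order 5
exp(D + D Δ) f = 2x^5 + 12x^4 + 68x^3 + 236x^2 + 490x + 474

g(x) = 2x^5 + 12x^4 + 68x^3 + 236x^2 + 490x + 474


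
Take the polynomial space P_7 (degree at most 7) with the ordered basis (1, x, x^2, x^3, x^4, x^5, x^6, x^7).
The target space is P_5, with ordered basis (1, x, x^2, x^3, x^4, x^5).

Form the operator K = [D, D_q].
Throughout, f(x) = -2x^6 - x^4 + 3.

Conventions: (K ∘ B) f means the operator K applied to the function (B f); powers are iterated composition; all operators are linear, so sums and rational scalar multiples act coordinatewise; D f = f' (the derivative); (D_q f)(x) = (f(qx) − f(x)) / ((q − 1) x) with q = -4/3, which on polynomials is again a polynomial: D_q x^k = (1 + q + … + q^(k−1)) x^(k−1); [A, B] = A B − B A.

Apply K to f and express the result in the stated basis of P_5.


D_q f = (962/243)x^5 + (25/27)x^3
D D_q f = (4810/243)x^4 + (25/9)x^2
D f = -12x^5 - 4x^3
D_q D f = -(724/27)x^4 - (52/9)x^2
[D, D_q] f = (11326/243)x^4 + (77/9)x^2

the image equals g(x) = (11326/243)x^4 + (77/9)x^2


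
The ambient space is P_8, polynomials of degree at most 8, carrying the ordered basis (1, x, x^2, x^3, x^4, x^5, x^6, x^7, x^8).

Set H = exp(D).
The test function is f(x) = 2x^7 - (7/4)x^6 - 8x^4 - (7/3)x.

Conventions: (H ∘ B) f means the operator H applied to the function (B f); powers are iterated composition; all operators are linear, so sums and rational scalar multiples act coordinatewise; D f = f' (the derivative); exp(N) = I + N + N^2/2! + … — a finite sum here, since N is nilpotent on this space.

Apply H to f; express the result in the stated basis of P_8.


the result is g(x) = 2x^7 + (49/4)x^6 + (63/2)x^5 + (143/4)x^4 + 3x^3 - (129/4)x^2 - (185/6)x - 121/12

order-1 term: 14x^6 - (21/2)x^5 - 32x^3 - 7/3
order-2 term: 42x^5 - (105/4)x^4 - 48x^2
order-3 term: 70x^4 - 35x^3 - 32x
order-4 term: 70x^3 - (105/4)x^2 - 8
order-5 term: 42x^2 - (21/2)x
order-6 term: 14x - 7/4
order-7 term: 2
the series for exp(D) f terminates at order 7
exp(D) f = 2x^7 + (49/4)x^6 + (63/2)x^5 + (143/4)x^4 + 3x^3 - (129/4)x^2 - (185/6)x - 121/12


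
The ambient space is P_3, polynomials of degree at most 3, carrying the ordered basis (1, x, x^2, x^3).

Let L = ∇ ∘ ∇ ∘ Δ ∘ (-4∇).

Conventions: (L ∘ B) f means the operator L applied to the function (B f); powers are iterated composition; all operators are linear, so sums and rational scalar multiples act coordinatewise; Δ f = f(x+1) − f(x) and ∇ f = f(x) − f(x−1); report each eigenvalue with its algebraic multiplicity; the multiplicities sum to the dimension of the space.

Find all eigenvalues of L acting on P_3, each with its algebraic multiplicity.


image of 1: 0
image of x: 0
image of x^2: 0
image of x^3: 0
the matrix is upper triangular; its diagonal is (0, 0, 0, 0)
for a triangular matrix the eigenvalues are the diagonal entries, with algebraic multiplicity their repetition count

λ = 0 (multiplicity 4)


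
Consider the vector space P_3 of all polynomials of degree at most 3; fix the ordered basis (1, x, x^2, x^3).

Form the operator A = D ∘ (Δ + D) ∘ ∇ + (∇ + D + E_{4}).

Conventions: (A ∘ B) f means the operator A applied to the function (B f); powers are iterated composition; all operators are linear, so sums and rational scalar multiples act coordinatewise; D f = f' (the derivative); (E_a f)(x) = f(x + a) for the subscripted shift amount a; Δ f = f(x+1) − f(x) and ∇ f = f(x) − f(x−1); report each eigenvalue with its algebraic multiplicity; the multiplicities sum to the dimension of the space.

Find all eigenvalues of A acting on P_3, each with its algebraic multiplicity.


image of 1: 1
image of x: x + 6
image of x^2: x^2 + 12x + 15
image of x^3: x^3 + 18x^2 + 45x + 77
the matrix is upper triangular; its diagonal is (1, 1, 1, 1)
for a triangular matrix the eigenvalues are the diagonal entries, with algebraic multiplicity their repetition count

λ = 1 (multiplicity 4)


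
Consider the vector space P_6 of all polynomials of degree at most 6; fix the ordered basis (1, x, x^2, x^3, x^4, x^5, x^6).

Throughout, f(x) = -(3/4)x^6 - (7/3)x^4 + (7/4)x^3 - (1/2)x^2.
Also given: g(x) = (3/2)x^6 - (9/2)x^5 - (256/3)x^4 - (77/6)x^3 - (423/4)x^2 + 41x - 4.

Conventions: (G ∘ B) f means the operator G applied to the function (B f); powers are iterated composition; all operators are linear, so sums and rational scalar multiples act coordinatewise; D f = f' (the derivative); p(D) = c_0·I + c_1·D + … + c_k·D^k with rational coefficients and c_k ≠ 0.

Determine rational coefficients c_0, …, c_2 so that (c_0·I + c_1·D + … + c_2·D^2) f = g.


p(D) = -2·I + D + 4·D^2, i.e. c_0 = -2, c_1 = 1, c_2 = 4

D^0 f = -(3/4)x^6 - (7/3)x^4 + (7/4)x^3 - (1/2)x^2
D^1 f = -(9/2)x^5 - (28/3)x^3 + (21/4)x^2 - x
D^2 f = -(45/2)x^4 - 28x^2 + (21/2)x - 1
matching coefficients of g against c_0 f + c_1 Df + … from the top degree down determines the c_i
solution: c_0 = -2, c_1 = 1, c_2 = 4


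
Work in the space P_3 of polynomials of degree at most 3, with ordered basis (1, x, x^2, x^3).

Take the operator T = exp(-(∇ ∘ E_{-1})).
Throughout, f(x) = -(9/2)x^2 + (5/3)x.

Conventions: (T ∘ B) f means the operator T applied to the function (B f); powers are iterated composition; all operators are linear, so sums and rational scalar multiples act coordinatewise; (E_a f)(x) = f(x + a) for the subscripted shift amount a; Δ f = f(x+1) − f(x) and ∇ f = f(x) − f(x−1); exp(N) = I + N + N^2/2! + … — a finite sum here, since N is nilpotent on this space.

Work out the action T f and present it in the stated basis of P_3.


order-1 term: 9x - 91/6
order-2 term: -9/2
the series for exp(-(∇ ∘ E_{-1})) f terminates at order 2
exp(-(∇ ∘ E_{-1})) f = -(9/2)x^2 + (32/3)x - 59/3

the image equals g(x) = -(9/2)x^2 + (32/3)x - 59/3


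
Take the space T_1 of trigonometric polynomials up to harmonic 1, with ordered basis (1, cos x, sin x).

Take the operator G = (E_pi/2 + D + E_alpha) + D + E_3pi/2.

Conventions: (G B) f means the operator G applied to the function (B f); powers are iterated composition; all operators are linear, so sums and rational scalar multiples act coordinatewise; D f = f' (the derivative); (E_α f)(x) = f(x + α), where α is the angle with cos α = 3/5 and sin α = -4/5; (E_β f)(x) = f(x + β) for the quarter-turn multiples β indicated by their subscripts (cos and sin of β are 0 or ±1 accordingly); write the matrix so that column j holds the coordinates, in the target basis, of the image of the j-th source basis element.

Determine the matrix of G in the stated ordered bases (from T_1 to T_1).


image of 1: 3
image of cos x: (3/5)cos x - (6/5)sin x
image of sin x: (6/5)cos x + (3/5)sin x
each image's coordinates form column j of the matrix

the matrix is [[3, 0, 0]; [0, 3/5, 6/5]; [0, -6/5, 3/5]] (rows listed top to bottom)


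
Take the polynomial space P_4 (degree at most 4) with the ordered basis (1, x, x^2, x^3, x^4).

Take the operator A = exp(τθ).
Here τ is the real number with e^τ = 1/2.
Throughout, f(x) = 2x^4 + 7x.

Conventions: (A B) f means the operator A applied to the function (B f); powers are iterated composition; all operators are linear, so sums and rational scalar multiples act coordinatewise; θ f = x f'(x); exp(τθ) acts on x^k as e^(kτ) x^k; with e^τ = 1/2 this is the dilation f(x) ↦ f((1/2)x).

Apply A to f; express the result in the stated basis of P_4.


exp(τθ) x^k = e^(kτ) x^k; with e^τ = 1/2 this sends x^k to (1/2)^k x^k
x ↦ 1/2 x
x^4 ↦ 1/16 x^4
applying this coordinatewise to f: exp(τθ) f = (1/8)x^4 + (7/2)x

g(x) = (1/8)x^4 + (7/2)x


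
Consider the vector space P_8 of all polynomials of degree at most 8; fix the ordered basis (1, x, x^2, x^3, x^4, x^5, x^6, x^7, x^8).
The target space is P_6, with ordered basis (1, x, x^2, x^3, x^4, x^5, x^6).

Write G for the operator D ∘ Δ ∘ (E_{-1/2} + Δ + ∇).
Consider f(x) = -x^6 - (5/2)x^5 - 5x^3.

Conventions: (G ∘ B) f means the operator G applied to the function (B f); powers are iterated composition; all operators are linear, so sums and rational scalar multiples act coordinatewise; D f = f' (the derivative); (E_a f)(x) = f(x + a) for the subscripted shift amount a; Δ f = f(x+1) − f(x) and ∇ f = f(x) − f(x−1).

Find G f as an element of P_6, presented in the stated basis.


g(x) = -30x^4 - 290x^3 - 675x^2 - (1645/2)x - 3523/8

E_{-1/2} f = -x^6 + (1/2)x^5 + (5/2)x^4 - (35/4)x^3 + (155/16)x^2 - (139/32)x + 11/16
Δ f = -6x^5 - (55/2)x^4 - 45x^3 - 55x^2 - (67/2)x - 17/2
∇ f = -6x^5 + (5/2)x^4 + 5x^3 - 25x^2 + (43/2)x - 13/2
(E_{-1/2} + Δ + ∇) f = -x^6 - (23/2)x^5 - (45/2)x^4 - (195/4)x^3 - (1125/16)x^2 - (523/32)x - 229/16
Δ (E_{-1/2} + Δ + ∇) f = -6x^5 - (145/2)x^4 - 225x^3 - (1645/4)x^2 - (3523/8)x - 5453/32
D Δ (E_{-1/2} + Δ + ∇) f = -30x^4 - 290x^3 - 675x^2 - (1645/2)x - 3523/8


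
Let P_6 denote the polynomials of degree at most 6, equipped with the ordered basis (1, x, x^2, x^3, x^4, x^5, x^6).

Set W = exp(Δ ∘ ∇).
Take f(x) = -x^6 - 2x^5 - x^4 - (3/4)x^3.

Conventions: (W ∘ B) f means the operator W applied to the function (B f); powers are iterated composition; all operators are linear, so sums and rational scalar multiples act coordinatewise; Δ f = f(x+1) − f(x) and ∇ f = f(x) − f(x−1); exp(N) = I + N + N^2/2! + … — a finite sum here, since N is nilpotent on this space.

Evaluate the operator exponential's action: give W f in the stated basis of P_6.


the result is g(x) = -x^6 - 2x^5 - 31x^4 - (163/4)x^3 - 222x^2 - (289/2)x - 196

order-1 term: -30x^4 - 40x^3 - 42x^2 - (49/2)x - 4
order-2 term: -180x^2 - 120x - 72
order-3 term: -120
the series for exp(Δ ∘ ∇) f terminates at order 3
exp(Δ ∘ ∇) f = -x^6 - 2x^5 - 31x^4 - (163/4)x^3 - 222x^2 - (289/2)x - 196


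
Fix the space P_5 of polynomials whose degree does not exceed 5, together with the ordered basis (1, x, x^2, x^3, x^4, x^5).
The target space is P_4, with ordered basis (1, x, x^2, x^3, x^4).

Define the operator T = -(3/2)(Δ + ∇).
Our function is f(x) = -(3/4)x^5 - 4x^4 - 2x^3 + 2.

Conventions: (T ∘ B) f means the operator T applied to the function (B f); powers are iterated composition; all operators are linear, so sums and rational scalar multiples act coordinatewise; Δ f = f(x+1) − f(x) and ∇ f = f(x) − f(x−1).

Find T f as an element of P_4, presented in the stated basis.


the image equals g(x) = (45/4)x^4 + 48x^3 + (81/2)x^2 + 48x + 33/4

Δ f = -(15/4)x^4 - (47/2)x^3 - (75/2)x^2 - (103/4)x - 27/4
∇ f = -(15/4)x^4 - (17/2)x^3 + (21/2)x^2 - (25/4)x + 5/4
(Δ + ∇) f = -(15/2)x^4 - 32x^3 - 27x^2 - 32x - 11/2
(-(3/2)(Δ + ∇)) f = (45/4)x^4 + 48x^3 + (81/2)x^2 + 48x + 33/4


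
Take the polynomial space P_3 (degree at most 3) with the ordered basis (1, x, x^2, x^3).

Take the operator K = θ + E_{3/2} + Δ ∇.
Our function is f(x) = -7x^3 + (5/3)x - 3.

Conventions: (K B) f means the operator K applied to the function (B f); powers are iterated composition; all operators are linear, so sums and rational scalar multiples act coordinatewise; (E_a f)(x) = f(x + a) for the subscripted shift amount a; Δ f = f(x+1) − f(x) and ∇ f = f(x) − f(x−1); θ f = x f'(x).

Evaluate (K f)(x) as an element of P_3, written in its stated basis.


the image equals g(x) = -28x^3 - (63/2)x^2 - (1031/12)x - 193/8

θ f = -21x^3 + (5/3)x
E_{3/2} f = -7x^3 - (63/2)x^2 - (547/12)x - 193/8
∇ f = -21x^2 + 21x - 16/3
Δ ∇ f = -42x
(θ + E_{3/2} + Δ ∇) f = -28x^3 - (63/2)x^2 - (1031/12)x - 193/8


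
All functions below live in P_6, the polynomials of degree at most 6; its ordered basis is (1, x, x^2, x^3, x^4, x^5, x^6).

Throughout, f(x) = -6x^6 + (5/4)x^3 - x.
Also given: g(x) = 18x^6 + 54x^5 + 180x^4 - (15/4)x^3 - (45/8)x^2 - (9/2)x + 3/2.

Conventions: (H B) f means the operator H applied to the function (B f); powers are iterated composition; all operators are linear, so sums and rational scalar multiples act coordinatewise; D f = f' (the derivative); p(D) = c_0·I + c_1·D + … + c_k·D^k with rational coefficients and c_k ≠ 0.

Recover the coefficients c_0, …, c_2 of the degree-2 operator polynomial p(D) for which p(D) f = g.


c_0 = -3, c_1 = -3/2, c_2 = -1

D^0 f = -6x^6 + (5/4)x^3 - x
D^1 f = -36x^5 + (15/4)x^2 - 1
D^2 f = -180x^4 + (15/2)x
matching coefficients of g against c_0 f + c_1 Df + … from the top degree down determines the c_i
solution: c_0 = -3, c_1 = -3/2, c_2 = -1


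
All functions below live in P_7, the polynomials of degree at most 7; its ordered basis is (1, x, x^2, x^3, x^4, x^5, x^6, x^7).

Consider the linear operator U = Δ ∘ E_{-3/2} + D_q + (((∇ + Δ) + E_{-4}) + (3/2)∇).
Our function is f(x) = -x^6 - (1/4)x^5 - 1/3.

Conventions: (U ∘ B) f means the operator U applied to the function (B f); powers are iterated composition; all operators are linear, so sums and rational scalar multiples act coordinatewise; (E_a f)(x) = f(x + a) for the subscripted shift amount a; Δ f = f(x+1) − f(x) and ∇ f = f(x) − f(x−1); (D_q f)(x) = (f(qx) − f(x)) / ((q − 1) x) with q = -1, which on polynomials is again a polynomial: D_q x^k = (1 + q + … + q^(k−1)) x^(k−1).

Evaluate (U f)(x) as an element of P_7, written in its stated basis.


the result is g(x) = -x^6 - (13/4)x^5 - (1507/8)x^4 + (4455/4)x^3 - (28795/8)x^2 + (23063/4)x - 735403/192

E_{-3/2} f = -x^6 + (35/4)x^5 - (255/8)x^4 + (495/8)x^3 - (135/2)x^2 + (2511/64)x - 3773/384
Δ E_{-3/2} f = -6x^5 + (115/4)x^4 - 60x^3 + (535/8)x^2 - (313/8)x + 607/64
D_q f = -(1/4)x^4
∇ f = -6x^5 + (55/4)x^4 - (35/2)x^3 + (25/2)x^2 - (19/4)x + 3/4
Δ f = -6x^5 - (65/4)x^4 - (45/2)x^3 - (35/2)x^2 - (29/4)x - 5/4
(∇ + Δ) f = -12x^5 - (5/2)x^4 - 40x^3 - 5x^2 - 12x - 1/2
E_{-4} f = -x^6 + (95/4)x^5 - 235x^4 + 1240x^3 - 3680x^2 + 5824x - 11521/3
((∇ + Δ) + E_{-4}) f = -x^6 + (47/4)x^5 - (475/2)x^4 + 1200x^3 - 3685x^2 + 5812x - 23045/6
∇ f = -6x^5 + (55/4)x^4 - (35/2)x^3 + (25/2)x^2 - (19/4)x + 3/4
((3/2)∇) f = -9x^5 + (165/8)x^4 - (105/4)x^3 + (75/4)x^2 - (57/8)x + 9/8
(((∇ + Δ) + E_{-4}) + (3/2)∇) f = -x^6 + (11/4)x^5 - (1735/8)x^4 + (4695/4)x^3 - (14665/4)x^2 + (46439/8)x - 92153/24
(Δ ∘ E_{-3/2} + D_q + (((∇ + Δ) + E_{-4}) + (3/2)∇)) f = -x^6 - (13/4)x^5 - (1507/8)x^4 + (4455/4)x^3 - (28795/8)x^2 + (23063/4)x - 735403/192


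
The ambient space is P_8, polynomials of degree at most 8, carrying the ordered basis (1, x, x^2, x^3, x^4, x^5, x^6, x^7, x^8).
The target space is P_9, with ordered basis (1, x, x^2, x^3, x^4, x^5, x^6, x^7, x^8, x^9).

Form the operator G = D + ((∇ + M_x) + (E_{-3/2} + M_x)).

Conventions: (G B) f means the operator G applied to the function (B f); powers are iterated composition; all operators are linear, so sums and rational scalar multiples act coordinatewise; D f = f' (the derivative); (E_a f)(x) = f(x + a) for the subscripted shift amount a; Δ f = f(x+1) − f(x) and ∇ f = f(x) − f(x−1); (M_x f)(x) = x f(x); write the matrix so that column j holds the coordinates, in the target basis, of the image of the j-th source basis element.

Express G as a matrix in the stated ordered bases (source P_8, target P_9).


the matrix is [[1, 1/2, 5/4, -19/8, 65/16, -211/32, 665/64, -2059/128, 6305/256]; [2, 1, 1, 15/4, -19/2, 325/16, -633/16, 4655/64, -2059/16]; [0, 2, 1, 3/2, 15/2, -95/4, 975/16, -4431/32, 4655/16]; [0, 0, 2, 1, 2, 25/2, -95/2, 2275/16, -1477/4]; [0, 0, 0, 2, 1, 5/2, 75/4, -665/8, 2275/8]; [0, 0, 0, 0, 2, 1, 3, 105/4, -133]; [0, 0, 0, 0, 0, 2, 1, 7/2, 35]; [0, 0, 0, 0, 0, 0, 2, 1, 4]; [0, 0, 0, 0, 0, 0, 0, 2, 1]; [0, 0, 0, 0, 0, 0, 0, 0, 2]] (rows listed top to bottom)

image of 1: 2x + 1
image of x: 2x^2 + x + 1/2
image of x^2: 2x^3 + x^2 + x + 5/4
image of x^3: 2x^4 + x^3 + (3/2)x^2 + (15/4)x - 19/8
image of x^4: 2x^5 + x^4 + 2x^3 + (15/2)x^2 - (19/2)x + 65/16
image of x^5: 2x^6 + x^5 + (5/2)x^4 + (25/2)x^3 - (95/4)x^2 + (325/16)x - 211/32
image of x^6: 2x^7 + x^6 + 3x^5 + (75/4)x^4 - (95/2)x^3 + (975/16)x^2 - (633/16)x + 665/64
image of x^7: 2x^8 + x^7 + (7/2)x^6 + (105/4)x^5 - (665/8)x^4 + (2275/16)x^3 - (4431/32)x^2 + (4655/64)x - 2059/128
image of x^8: 2x^9 + x^8 + 4x^7 + 35x^6 - 133x^5 + (2275/8)x^4 - (1477/4)x^3 + (4655/16)x^2 - (2059/16)x + 6305/256
each image's coordinates form column j of the matrix


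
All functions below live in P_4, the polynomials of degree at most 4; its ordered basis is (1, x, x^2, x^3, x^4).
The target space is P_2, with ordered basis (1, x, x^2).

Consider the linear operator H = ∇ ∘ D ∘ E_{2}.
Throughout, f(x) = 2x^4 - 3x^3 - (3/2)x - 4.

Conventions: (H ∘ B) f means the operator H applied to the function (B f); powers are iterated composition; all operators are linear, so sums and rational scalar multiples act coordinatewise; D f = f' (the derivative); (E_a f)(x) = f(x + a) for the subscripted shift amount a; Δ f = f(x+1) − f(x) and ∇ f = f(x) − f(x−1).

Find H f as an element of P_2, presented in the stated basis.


g(x) = 24x^2 + 54x + 29

E_{2} f = 2x^4 + 13x^3 + 30x^2 + (53/2)x + 1
D E_{2} f = 8x^3 + 39x^2 + 60x + 53/2
∇ D E_{2} f = 24x^2 + 54x + 29


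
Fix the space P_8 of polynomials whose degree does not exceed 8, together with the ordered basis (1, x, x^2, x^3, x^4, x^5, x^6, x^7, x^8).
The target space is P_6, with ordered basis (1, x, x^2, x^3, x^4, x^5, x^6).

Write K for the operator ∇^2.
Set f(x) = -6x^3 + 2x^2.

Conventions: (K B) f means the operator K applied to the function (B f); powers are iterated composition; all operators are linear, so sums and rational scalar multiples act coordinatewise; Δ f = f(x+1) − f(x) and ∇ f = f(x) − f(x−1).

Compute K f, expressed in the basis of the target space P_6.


∇ f = -18x^2 + 22x - 8
∇ ∇ f = -36x + 40

the result is g(x) = -36x + 40


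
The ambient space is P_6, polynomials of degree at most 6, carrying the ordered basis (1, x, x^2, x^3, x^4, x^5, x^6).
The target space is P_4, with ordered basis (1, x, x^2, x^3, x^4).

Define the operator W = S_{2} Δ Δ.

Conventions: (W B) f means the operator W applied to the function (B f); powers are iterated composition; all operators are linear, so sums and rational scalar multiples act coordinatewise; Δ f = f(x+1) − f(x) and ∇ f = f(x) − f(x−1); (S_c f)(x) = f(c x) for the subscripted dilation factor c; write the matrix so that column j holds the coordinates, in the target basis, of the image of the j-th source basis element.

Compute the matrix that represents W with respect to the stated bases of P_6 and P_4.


image of 1: 0
image of x: 0
image of x^2: 2
image of x^3: 12x + 6
image of x^4: 48x^2 + 48x + 14
image of x^5: 160x^3 + 240x^2 + 140x + 30
image of x^6: 480x^4 + 960x^3 + 840x^2 + 360x + 62
each image's coordinates form column j of the matrix

the matrix is [[0, 0, 2, 6, 14, 30, 62]; [0, 0, 0, 12, 48, 140, 360]; [0, 0, 0, 0, 48, 240, 840]; [0, 0, 0, 0, 0, 160, 960]; [0, 0, 0, 0, 0, 0, 480]] (rows listed top to bottom)


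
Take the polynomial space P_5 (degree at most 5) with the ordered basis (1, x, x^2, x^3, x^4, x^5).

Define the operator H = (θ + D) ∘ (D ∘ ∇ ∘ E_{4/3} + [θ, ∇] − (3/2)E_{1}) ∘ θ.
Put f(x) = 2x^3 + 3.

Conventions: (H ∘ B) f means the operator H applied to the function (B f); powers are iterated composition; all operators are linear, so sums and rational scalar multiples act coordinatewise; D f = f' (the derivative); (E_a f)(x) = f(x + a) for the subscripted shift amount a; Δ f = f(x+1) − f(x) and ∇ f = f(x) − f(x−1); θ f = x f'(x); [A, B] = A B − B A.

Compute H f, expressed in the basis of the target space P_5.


θ f = 6x^3
E_{4/3} θ f = 6x^3 + 24x^2 + 32x + 128/9
∇ E_{4/3} θ f = 18x^2 + 30x + 14
D ∇ E_{4/3} θ f = 36x + 30
∇ θ f = 18x^2 - 18x + 6
θ ∇ θ f = 36x^2 - 18x
θ θ f = 18x^3
∇ θ θ f = 54x^2 - 54x + 18
[θ, ∇] θ f = -18x^2 + 36x - 18
E_{1} θ f = 6x^3 + 18x^2 + 18x + 6
(-(3/2)E_{1}) θ f = -9x^3 - 27x^2 - 27x - 9
(D ∘ ∇ ∘ E_{4/3} + [θ, ∇] − (3/2)E_{1}) θ f = -9x^3 - 45x^2 + 45x + 3
θ (D ∘ ∇ ∘ E_{4/3} + [θ, ∇] − (3/2)E_{1}) θ f = -27x^3 - 90x^2 + 45x
D (D ∘ ∇ ∘ E_{4/3} + [θ, ∇] − (3/2)E_{1}) θ f = -27x^2 - 90x + 45
(θ + D) (D ∘ ∇ ∘ E_{4/3} + [θ, ∇] − (3/2)E_{1}) θ f = -27x^3 - 117x^2 - 45x + 45

g(x) = -27x^3 - 117x^2 - 45x + 45


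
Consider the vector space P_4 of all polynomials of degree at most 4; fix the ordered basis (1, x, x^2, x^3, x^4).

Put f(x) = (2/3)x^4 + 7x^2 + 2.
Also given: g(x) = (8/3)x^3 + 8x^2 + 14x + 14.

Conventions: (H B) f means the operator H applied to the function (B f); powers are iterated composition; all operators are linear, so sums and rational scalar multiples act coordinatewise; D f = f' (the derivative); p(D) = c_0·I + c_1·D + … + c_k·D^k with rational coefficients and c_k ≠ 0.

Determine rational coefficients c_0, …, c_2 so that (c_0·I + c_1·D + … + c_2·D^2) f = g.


D^0 f = (2/3)x^4 + 7x^2 + 2
D^1 f = (8/3)x^3 + 14x
D^2 f = 8x^2 + 14
matching coefficients of g against c_0 f + c_1 Df + … from the top degree down determines the c_i
solution: c_0 = 0, c_1 = 1, c_2 = 1

c_0 = 0, c_1 = 1, c_2 = 1


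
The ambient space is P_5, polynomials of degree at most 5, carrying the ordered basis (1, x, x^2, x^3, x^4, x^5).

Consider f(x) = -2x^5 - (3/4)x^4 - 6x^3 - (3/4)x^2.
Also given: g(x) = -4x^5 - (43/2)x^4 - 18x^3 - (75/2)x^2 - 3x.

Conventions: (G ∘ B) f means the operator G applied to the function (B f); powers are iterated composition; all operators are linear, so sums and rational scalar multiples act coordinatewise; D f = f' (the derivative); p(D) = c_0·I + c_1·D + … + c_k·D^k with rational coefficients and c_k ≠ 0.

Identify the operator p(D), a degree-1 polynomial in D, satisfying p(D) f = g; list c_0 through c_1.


c_0 = 2, c_1 = 2

D^0 f = -2x^5 - (3/4)x^4 - 6x^3 - (3/4)x^2
D^1 f = -10x^4 - 3x^3 - 18x^2 - (3/2)x
matching coefficients of g against c_0 f + c_1 Df + … from the top degree down determines the c_i
solution: c_0 = 2, c_1 = 2


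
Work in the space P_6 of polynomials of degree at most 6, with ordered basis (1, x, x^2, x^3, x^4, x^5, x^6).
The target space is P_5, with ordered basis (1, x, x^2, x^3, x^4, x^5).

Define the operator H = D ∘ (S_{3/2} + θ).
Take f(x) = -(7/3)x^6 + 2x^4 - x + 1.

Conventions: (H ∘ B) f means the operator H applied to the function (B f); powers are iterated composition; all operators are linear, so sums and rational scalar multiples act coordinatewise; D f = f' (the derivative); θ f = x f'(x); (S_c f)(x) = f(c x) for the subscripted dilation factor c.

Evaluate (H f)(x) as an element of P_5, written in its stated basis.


S_{3/2} f = -(1701/64)x^6 + (81/8)x^4 - (3/2)x + 1
θ f = -14x^6 + 8x^4 - x
(S_{3/2} + θ) f = -(2597/64)x^6 + (145/8)x^4 - (5/2)x + 1
D (S_{3/2} + θ) f = -(7791/32)x^5 + (145/2)x^3 - 5/2

the result is g(x) = -(7791/32)x^5 + (145/2)x^3 - 5/2


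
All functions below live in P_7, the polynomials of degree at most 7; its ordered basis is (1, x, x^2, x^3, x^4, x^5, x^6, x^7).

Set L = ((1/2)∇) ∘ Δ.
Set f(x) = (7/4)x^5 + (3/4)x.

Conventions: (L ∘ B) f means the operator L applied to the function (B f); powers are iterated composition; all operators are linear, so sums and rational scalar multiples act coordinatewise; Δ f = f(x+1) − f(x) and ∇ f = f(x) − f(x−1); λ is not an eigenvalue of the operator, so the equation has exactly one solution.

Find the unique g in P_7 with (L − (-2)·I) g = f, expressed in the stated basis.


write g with unknown coordinates in the stated basis and equate coefficients in (L − (-2)·I) g = f
solving from the highest basis element down gives g = (7/8)x^5 - (35/8)x^3 + (19/4)x
check: L g = (35/4)x^3 - (35/4)x
so L g − (-2)·g = (7/4)x^5 + (3/4)x = f ✓

g(x) = (7/8)x^5 - (35/8)x^3 + (19/4)x


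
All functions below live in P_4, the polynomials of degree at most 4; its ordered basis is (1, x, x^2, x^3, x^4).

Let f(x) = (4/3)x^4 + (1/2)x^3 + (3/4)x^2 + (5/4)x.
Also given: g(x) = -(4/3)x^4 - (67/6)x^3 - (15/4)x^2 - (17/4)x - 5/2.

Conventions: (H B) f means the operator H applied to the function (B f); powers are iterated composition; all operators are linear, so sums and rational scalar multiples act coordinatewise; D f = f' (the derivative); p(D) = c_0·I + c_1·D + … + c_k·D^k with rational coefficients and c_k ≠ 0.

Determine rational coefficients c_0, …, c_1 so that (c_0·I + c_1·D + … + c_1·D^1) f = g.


D^0 f = (4/3)x^4 + (1/2)x^3 + (3/4)x^2 + (5/4)x
D^1 f = (16/3)x^3 + (3/2)x^2 + (3/2)x + 5/4
matching coefficients of g against c_0 f + c_1 Df + … from the top degree down determines the c_i
solution: c_0 = -1, c_1 = -2

c_0 = -1, c_1 = -2


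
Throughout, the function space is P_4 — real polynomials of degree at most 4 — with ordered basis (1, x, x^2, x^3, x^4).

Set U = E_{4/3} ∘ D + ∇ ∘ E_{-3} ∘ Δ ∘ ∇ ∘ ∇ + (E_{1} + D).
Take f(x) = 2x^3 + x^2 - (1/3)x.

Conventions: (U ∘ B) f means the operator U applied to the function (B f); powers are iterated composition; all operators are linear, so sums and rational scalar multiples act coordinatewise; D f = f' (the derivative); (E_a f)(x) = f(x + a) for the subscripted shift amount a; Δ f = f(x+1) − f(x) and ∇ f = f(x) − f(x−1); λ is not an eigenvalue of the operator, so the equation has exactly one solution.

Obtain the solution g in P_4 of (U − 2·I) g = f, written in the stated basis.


the result is g(x) = -2x^3 - 19x^2 - (407/3)x - 1468/3

write g with unknown coordinates in the stated basis and equate coefficients in (U − 2·I) g = f
solving from the highest basis element down gives g = -2x^3 - 19x^2 - (407/3)x - 1468/3
check: U g = -2x^3 - 37x^2 - (815/3)x - 2936/3
so U g − 2·g = 2x^3 + x^2 - (1/3)x = f ✓


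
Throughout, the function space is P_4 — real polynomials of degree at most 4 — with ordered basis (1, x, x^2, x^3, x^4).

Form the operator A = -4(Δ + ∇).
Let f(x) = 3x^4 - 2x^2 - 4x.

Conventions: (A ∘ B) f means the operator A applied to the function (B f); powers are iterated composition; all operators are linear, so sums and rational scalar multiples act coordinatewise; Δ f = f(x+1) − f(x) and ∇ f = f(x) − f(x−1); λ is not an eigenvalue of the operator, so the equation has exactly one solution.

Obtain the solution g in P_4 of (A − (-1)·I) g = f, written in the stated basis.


write g with unknown coordinates in the stated basis and equate coefficients in (A − (-1)·I) g = f
solving from the highest basis element down gives g = 3x^4 + 96x^3 + 2302x^2 + 36924x + 296160
check: A g = -96x^3 - 2304x^2 - 36928x - 296160
so A g − (-1)·g = 3x^4 - 2x^2 - 4x = f ✓

g(x) = 3x^4 + 96x^3 + 2302x^2 + 36924x + 296160


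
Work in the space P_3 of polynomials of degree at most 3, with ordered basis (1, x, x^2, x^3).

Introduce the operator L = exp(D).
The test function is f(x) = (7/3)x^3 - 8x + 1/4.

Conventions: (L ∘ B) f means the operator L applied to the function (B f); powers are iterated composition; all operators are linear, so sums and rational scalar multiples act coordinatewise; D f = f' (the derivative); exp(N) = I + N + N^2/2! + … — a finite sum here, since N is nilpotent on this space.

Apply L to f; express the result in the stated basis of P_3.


g(x) = (7/3)x^3 + 7x^2 - x - 65/12

order-1 term: 7x^2 - 8
order-2 term: 7x
order-3 term: 7/3
the series for exp(D) f terminates at order 3
exp(D) f = (7/3)x^3 + 7x^2 - x - 65/12


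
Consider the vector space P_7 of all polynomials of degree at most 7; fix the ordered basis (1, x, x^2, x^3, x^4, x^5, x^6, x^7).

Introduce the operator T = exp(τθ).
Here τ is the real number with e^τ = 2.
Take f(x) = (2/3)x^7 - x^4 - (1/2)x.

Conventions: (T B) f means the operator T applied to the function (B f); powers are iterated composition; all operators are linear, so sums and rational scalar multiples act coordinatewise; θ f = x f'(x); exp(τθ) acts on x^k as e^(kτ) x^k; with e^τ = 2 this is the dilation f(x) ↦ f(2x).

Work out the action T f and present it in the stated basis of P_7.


g(x) = (256/3)x^7 - 16x^4 - x

exp(τθ) x^k = e^(kτ) x^k; with e^τ = 2 this sends x^k to 2^k x^k
x ↦ 2 x
x^4 ↦ 16 x^4
x^7 ↦ 128 x^7
applying this coordinatewise to f: exp(τθ) f = (256/3)x^7 - 16x^4 - x


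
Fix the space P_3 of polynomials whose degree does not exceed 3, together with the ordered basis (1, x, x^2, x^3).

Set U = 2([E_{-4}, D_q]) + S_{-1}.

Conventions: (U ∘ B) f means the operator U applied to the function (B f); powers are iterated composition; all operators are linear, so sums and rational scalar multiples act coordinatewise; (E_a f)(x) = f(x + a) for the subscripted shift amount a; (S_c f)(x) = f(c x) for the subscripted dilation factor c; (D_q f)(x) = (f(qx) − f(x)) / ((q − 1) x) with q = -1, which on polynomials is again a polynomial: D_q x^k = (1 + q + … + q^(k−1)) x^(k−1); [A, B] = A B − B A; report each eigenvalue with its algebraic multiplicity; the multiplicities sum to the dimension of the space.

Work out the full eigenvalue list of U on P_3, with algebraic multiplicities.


λ = -1 (multiplicity 2), λ = 1 (multiplicity 2)

image of 1: 1
image of x: -x
image of x^2: x^2 + 16
image of x^3: -x^3 - 16x - 64
the matrix is upper triangular; its diagonal is (1, -1, 1, -1)
for a triangular matrix the eigenvalues are the diagonal entries, with algebraic multiplicity their repetition count


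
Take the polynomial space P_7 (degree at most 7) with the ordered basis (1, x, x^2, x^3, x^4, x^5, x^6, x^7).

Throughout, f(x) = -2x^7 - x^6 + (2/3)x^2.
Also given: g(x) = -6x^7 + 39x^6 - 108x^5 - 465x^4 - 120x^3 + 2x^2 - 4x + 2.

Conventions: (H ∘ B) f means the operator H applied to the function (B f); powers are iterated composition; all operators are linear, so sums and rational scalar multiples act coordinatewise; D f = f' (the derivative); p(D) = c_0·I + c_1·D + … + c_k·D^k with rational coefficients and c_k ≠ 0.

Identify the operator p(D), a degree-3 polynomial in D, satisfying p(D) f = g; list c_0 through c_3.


D^0 f = -2x^7 - x^6 + (2/3)x^2
D^1 f = -14x^6 - 6x^5 + (4/3)x
D^2 f = -84x^5 - 30x^4 + 4/3
D^3 f = -420x^4 - 120x^3
matching coefficients of g against c_0 f + c_1 Df + … from the top degree down determines the c_i
solution: c_0 = 3, c_1 = -3, c_2 = 3/2, c_3 = 1

p(D) = 3·I − 3·D + (3/2)·D^2 + D^3, i.e. c_0 = 3, c_1 = -3, c_2 = 3/2, c_3 = 1


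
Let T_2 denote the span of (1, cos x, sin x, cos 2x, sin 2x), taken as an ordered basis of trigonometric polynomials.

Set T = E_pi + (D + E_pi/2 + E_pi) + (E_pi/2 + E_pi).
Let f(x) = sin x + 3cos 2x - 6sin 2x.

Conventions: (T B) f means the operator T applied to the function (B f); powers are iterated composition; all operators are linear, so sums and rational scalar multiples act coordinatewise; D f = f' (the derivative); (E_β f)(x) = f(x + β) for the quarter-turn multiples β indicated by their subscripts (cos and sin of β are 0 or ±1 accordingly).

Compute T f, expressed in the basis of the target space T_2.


the image equals g(x) = 3cos x - 3sin x - 9cos 2x - 12sin 2x

E_pi f = -sin x + 3cos 2x - 6sin 2x
D f = cos x - 12cos 2x - 6sin 2x
E_pi/2 f = cos x - 3cos 2x + 6sin 2x
E_pi f = -sin x + 3cos 2x - 6sin 2x
(D + E_pi/2 + E_pi) f = 2cos x - sin x - 12cos 2x - 6sin 2x
E_pi/2 f = cos x - 3cos 2x + 6sin 2x
E_pi f = -sin x + 3cos 2x - 6sin 2x
(E_pi/2 + E_pi) f = cos x - sin x
(E_pi + (D + E_pi/2 + E_pi) + (E_pi/2 + E_pi)) f = 3cos x - 3sin x - 9cos 2x - 12sin 2x


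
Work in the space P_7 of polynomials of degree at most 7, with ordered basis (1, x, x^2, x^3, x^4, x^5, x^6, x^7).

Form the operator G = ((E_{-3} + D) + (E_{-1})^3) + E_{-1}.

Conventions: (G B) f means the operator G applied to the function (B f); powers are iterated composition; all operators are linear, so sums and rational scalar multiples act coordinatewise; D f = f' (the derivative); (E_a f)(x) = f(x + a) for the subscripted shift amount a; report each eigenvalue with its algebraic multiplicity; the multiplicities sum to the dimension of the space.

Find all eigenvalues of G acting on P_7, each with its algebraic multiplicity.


λ = 3 (multiplicity 8)

image of 1: 3
image of x: 3x - 6
image of x^2: 3x^2 - 12x + 19
image of x^3: 3x^3 - 18x^2 + 57x - 55
image of x^4: 3x^4 - 24x^3 + 114x^2 - 220x + 163
image of x^5: 3x^5 - 30x^4 + 190x^3 - 550x^2 + 815x - 487
image of x^6: 3x^6 - 36x^5 + 285x^4 - 1100x^3 + 2445x^2 - 2922x + 1459
image of x^7: 3x^7 - 42x^6 + 399x^5 - 1925x^4 + 5705x^3 - 10227x^2 + 10213x - 4375
the matrix is upper triangular; its diagonal is (3, 3, 3, 3, 3, 3, 3, 3)
for a triangular matrix the eigenvalues are the diagonal entries, with algebraic multiplicity their repetition count


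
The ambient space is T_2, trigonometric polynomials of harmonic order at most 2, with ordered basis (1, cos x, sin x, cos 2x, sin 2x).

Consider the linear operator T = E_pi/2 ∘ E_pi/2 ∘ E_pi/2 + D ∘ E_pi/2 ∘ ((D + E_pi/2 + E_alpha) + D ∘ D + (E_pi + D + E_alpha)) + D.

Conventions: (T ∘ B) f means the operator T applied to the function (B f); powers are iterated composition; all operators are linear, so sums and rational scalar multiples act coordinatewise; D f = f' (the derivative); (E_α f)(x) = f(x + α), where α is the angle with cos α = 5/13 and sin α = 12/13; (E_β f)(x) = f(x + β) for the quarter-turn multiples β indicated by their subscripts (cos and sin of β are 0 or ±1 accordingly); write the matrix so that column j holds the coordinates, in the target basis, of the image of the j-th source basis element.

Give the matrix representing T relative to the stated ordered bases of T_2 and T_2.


image of 1: 1
image of cos x: (16/13)cos x + (63/13)sin x
image of sin x: -(63/13)cos x + (16/13)sin x
image of cos 2x: (1663/169)cos 2x - (2166/169)sin 2x
image of sin 2x: (2166/169)cos 2x + (1663/169)sin 2x
each image's coordinates form column j of the matrix

the matrix is [[1, 0, 0, 0, 0]; [0, 16/13, -63/13, 0, 0]; [0, 63/13, 16/13, 0, 0]; [0, 0, 0, 1663/169, 2166/169]; [0, 0, 0, -2166/169, 1663/169]] (rows listed top to bottom)


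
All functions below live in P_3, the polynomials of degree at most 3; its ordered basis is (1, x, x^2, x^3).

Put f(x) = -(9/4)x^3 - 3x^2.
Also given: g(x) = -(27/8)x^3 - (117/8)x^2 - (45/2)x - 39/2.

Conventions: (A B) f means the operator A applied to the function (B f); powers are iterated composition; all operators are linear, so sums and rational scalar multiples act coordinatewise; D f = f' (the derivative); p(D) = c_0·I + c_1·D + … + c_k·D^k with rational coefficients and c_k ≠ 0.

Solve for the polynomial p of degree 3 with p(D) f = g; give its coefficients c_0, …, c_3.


c_0 = 3/2, c_1 = 3/2, c_2 = 1, c_3 = 1

D^0 f = -(9/4)x^3 - 3x^2
D^1 f = -(27/4)x^2 - 6x
D^2 f = -(27/2)x - 6
D^3 f = -27/2
matching coefficients of g against c_0 f + c_1 Df + … from the top degree down determines the c_i
solution: c_0 = 3/2, c_1 = 3/2, c_2 = 1, c_3 = 1


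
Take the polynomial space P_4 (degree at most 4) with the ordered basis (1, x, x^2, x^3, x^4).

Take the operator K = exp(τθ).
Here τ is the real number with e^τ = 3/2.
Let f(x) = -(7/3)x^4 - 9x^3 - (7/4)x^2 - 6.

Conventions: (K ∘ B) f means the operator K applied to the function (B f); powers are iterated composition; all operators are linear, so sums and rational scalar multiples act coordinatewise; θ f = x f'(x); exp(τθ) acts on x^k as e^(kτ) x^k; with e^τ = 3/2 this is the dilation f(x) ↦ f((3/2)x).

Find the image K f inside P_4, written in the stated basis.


g(x) = -(189/16)x^4 - (243/8)x^3 - (63/16)x^2 - 6

exp(τθ) x^k = e^(kτ) x^k; with e^τ = 3/2 this sends x^k to (3/2)^k x^k
x^2 ↦ 9/4 x^2
x^3 ↦ 27/8 x^3
x^4 ↦ 81/16 x^4
applying this coordinatewise to f: exp(τθ) f = -(189/16)x^4 - (243/8)x^3 - (63/16)x^2 - 6


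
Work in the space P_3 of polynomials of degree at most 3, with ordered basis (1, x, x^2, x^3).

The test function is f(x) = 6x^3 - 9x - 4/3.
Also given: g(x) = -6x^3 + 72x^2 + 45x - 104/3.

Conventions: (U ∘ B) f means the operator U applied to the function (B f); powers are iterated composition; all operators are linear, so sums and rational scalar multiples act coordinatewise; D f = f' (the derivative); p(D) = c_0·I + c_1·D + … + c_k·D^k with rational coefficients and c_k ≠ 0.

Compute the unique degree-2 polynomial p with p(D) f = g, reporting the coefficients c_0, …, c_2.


p(D) = -I + 4·D + D^2, i.e. c_0 = -1, c_1 = 4, c_2 = 1

D^0 f = 6x^3 - 9x - 4/3
D^1 f = 18x^2 - 9
D^2 f = 36x
matching coefficients of g against c_0 f + c_1 Df + … from the top degree down determines the c_i
solution: c_0 = -1, c_1 = 4, c_2 = 1


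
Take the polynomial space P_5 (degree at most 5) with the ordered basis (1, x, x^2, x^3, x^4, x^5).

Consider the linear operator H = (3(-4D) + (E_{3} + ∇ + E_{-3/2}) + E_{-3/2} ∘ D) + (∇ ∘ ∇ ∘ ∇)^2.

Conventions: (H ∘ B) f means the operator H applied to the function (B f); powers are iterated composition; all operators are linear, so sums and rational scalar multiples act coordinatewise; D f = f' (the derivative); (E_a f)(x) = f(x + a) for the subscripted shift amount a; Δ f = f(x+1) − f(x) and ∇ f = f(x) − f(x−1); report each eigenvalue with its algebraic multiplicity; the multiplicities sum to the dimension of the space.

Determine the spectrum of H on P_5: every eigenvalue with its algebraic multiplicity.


λ = 2 (multiplicity 6)

image of 1: 2
image of x: 2x - 17/2
image of x^2: 2x^2 - 17x + 29/4
image of x^3: 2x^3 - (51/2)x^2 + (87/4)x + 251/8
image of x^4: 2x^4 - 34x^3 + (87/2)x^2 + (251/2)x + 1145/16
image of x^5: 2x^5 - (85/2)x^4 + (145/2)x^3 + (1255/4)x^2 + (5725/16)x + 8375/32
the matrix is upper triangular; its diagonal is (2, 2, 2, 2, 2, 2)
for a triangular matrix the eigenvalues are the diagonal entries, with algebraic multiplicity their repetition count
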